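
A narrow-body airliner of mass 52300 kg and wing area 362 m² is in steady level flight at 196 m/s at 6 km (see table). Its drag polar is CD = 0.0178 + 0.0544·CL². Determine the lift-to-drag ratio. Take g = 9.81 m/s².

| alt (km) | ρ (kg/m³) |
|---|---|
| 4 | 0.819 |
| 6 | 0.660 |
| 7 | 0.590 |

At 6 km, from the table: ρ = 0.660 kg/m³.
Weight W = mg = 52300 × 9.81 = 5.1306×10^5 N; in level flight L = W.
Dynamic pressure q = 0.5 × 0.66 × 196² = 12680 Pa.
CL = 2W/(ρv²S) = 2×5.1306×10^5/(0.66×196²×362) = 0.1118.
CD = 0.0178 + 0.0544 × 0.1118² = 0.01848.
L/D = CL/CD = 0.1118 / 0.01848 = 6.05

L/D = 6.05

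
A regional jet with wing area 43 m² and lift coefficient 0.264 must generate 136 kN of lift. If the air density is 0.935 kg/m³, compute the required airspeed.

v = 160 m/s

L = ½ρv²S·CL ⇒ v = √(2L/(ρ·S·CL))
v = √(2 × 1.36×10^5 / (0.935 × 43 × 0.264)) = √25630 = 160 m/s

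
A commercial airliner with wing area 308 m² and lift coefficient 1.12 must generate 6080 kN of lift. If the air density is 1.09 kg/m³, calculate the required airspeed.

L = ½ρv²S·CL ⇒ v = √(2L/(ρ·S·CL))
v = √(2 × 6.08×10^6 / (1.09 × 308 × 1.12)) = √32340 = 180 m/s

v = 180 m/s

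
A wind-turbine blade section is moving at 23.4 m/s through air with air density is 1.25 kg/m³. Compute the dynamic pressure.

q = 342 Pa

q = ½ρv² = ½ × 1.25 × 23.4² = 342 Pa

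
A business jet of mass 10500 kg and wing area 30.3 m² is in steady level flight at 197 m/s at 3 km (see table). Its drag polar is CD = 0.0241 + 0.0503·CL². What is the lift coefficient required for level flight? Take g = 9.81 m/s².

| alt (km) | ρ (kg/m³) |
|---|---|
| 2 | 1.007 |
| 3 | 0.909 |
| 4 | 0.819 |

CL = 0.193

At 3 km, from the table: ρ = 0.909 kg/m³.
Weight W = mg = 10500 × 9.81 = 1.03×10^5 N; in level flight L = W.
Dynamic pressure q = 0.5 × 0.909 × 197² = 17640 Pa.
CL = W/(q·S) = 1.03×10^5 / (17640 × 30.3) = 0.1927.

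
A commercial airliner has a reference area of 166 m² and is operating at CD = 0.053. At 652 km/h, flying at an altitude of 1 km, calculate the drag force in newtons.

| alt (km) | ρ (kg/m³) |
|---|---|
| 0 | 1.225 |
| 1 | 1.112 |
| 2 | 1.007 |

D = 1.6×10^5 N

At 1 km, from the table: ρ = 1.112 kg/m³.
Convert speed: v = 652 km/h ÷ 3.6 = 181.1 m/s.
Dynamic pressure q = ½ρv² = ½ × 1.112 × 181.1² = 18240 Pa.
D = q·S·CD = 18240 × 166 × 0.053 = 1.6×10^5 N ≈ 160 kN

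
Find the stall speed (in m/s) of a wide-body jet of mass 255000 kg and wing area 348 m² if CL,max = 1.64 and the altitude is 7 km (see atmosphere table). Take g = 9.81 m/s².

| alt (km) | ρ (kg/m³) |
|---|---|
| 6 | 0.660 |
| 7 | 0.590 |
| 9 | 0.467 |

V_stall = 122 m/s

At 7 km, from the table: ρ = 0.590 kg/m³.
At stall, lift equals weight: L = W = m·g = 255000 × 9.81 = 2.502×10^6 N.
V_stall = √(2W/(ρ·S·CL,max)) = √(2 × 2.502×10^6 / (0.59 × 348 × 1.64))
V_stall = √14860 = 122 m/s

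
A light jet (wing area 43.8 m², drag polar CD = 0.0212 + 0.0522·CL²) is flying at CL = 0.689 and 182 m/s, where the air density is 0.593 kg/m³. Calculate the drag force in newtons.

D = 19800 N

CD = 0.0212 + 0.0522 × 0.689² = 0.04598
D = ½ρv²S·CD = ½ × 0.593 × 182² × 43.8 × 0.04598 = 19800 N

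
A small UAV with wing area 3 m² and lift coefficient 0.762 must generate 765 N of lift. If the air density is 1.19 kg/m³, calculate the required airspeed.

v = 23.7 m/s

L = ½ρv²S·CL ⇒ v = √(2L/(ρ·S·CL))
v = √(2 × 765 / (1.19 × 3 × 0.762)) = √562.4 = 23.7 m/s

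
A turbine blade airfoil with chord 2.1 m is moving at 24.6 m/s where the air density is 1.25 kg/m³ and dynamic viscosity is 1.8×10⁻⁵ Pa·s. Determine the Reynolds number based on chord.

Re = ρ·v·c/μ = 1.25 × 24.6 × 2.1 / (1.8×10⁻⁵) = 3.59×10^6

Re = 3.59×10^6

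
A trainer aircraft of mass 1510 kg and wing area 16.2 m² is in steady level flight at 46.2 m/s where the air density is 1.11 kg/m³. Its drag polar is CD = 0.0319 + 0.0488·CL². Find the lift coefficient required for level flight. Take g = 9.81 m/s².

CL = 0.772

Level flight ⇒ L = W = m·g = 1510 × 9.81 = 14813 N.
q = ½ρv² = ½ × 1.11 × 46.2² = 1185 Pa.
Required CL = L/(qS) = 14813/(1185·16.2) = 0.7719.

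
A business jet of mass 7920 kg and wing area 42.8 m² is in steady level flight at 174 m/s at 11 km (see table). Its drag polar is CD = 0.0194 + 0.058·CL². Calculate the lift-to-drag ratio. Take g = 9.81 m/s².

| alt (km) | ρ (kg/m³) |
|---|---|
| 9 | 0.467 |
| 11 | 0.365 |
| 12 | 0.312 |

L/D = 12.8

At 11 km, from the table: ρ = 0.365 kg/m³.
In steady level flight, lift balances weight: W = mg = 7920 × 9.81 = 77695 N.
q = ½ρv² = ½ × 0.365 × 174² = 5525 Pa.
Required CL = L/(qS) = 77695/(5525·42.8) = 0.3285.
CD = 0.0194 + 0.058 × 0.3285² = 0.02566.
L/D = CL/CD = 0.3285 / 0.02566 = 12.8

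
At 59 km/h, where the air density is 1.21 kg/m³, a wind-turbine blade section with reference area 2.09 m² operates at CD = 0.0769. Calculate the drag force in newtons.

Convert speed: v = 59 km/h ÷ 3.6 = 16.39 m/s.
Dynamic pressure q = ½ρv² = ½ × 1.21 × 16.39² = 162.5 Pa.
D = q·S·CD = 162.5 × 2.09 × 0.0769 = 26.1 N

D = 26.1 N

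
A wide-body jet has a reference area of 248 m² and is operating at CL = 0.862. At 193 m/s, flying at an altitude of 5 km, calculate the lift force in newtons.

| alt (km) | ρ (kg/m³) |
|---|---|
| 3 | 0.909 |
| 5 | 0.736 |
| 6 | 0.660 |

At 5 km, from the table: ρ = 0.736 kg/m³.
Dynamic pressure q = ½ρv² = ½ × 0.736 × 193² = 13710 Pa.
L = q·S·CL = 13710 × 248 × 0.862 = 2.93×10^6 N ≈ 2930 kN

L = 2.93×10^6 N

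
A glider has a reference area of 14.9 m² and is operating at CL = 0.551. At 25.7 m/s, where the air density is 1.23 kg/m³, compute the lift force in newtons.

L = 3330 N

L = ½ρv²S·CL = ½ × 1.23 × 25.7² × 14.9 × 0.551 = 3330 N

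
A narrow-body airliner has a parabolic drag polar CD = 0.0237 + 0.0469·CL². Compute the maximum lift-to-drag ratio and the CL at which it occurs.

(L/D)max = 15, at CL = 0.711

For CD = CD0 + K·CL², (L/D)max occurs at CL* = √(CD0/K) and equals 1/(2√(K·CD0)).
(L/D)max = 1/(2√(0.0469 × 0.0237)) = 1/(2 × 0.03334) = 15
CL* = √(0.0237/0.0469) = 0.711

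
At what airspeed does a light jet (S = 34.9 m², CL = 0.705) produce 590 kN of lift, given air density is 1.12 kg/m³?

v = 207 m/s

L = ½ρv²S·CL ⇒ v = √(2L/(ρ·S·CL))
v = √(2 × 5.9×10^5 / (1.12 × 34.9 × 0.705)) = √42820 = 207 m/s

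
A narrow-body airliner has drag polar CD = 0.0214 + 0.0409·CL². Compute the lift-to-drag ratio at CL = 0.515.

CD = 0.0214 + 0.0409 × 0.515² = 0.03225
L/D = CL/CD = 0.515 / 0.03225 = 16

L/D = 16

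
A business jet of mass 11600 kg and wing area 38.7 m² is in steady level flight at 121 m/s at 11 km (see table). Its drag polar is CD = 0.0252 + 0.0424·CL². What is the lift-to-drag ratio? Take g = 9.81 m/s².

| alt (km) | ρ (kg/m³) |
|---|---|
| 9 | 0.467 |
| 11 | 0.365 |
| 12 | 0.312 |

L/D = 14.4

At 11 km, from the table: ρ = 0.365 kg/m³.
Level flight ⇒ L = W = m·g = 11600 × 9.81 = 1.138×10^5 N.
q = ½ρv² = ½ × 0.365 × 121² = 2672 Pa.
CL = W/(q·S) = 1.138×10^5 / (2672 × 38.7) = 1.1.
CD = 0.0252 + 0.0424 × 1.1² = 0.07655.
L/D = CL/CD = 1.1 / 0.07655 = 14.4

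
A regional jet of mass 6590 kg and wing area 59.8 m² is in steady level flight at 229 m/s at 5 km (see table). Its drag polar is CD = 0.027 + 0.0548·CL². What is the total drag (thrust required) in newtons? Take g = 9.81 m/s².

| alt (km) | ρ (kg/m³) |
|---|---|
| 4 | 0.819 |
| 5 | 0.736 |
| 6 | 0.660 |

D = 31400 N

At 5 km, from the table: ρ = 0.736 kg/m³.
In steady level flight, lift balances weight: W = mg = 6590 × 9.81 = 64648 N.
Dynamic pressure q = 0.5 × 0.736 × 229² = 19300 Pa.
CL = 2W/(ρv²S) = 2×64648/(0.736×229²×59.8) = 0.05602.
CD = 0.027 + 0.0548 × 0.05602² = 0.02717.
D = q·S·CD = 19300 × 59.8 × 0.02717 = 31360 N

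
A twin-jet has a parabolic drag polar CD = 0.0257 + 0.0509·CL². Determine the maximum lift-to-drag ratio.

For CD = CD0 + K·CL², (L/D)max occurs at CL* = √(CD0/K) and equals 1/(2√(K·CD0)).
(L/D)max = 1/(2√(0.0509 × 0.0257)) = 1/(2 × 0.03617) = 13.8

(L/D)max = 13.8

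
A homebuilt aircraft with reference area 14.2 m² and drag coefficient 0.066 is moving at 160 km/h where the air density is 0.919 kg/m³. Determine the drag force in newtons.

D = 851 N

Convert speed: v = 160 km/h ÷ 3.6 = 44.44 m/s.
Dynamic pressure q = ½ρv² = ½ × 0.919 × 44.44² = 907.7 Pa.
D = q·S·CD = 907.7 × 14.2 × 0.066 = 851 N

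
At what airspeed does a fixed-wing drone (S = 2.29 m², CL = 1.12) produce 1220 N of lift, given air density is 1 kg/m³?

v = 30.8 m/s

L = ½ρv²S·CL ⇒ v = √(2L/(ρ·S·CL))
v = √(2 × 1220 / (1 × 2.29 × 1.12)) = √951.3 = 30.8 m/s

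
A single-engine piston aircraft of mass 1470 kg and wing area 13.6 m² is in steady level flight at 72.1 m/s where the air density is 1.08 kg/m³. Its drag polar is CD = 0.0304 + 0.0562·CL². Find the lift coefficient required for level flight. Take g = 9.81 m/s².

Weight W = mg = 1470 × 9.81 = 14421 N; in level flight L = W.
q = ½ρv² = ½ × 1.08 × 72.1² = 2807 Pa.
Required CL = L/(qS) = 14421/(2807·13.6) = 0.3777.

CL = 0.378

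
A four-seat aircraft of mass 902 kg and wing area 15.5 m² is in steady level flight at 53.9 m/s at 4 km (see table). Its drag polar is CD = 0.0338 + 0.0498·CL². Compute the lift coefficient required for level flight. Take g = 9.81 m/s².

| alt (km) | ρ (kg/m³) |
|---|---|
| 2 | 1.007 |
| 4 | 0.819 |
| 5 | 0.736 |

CL = 0.48

At 4 km, from the table: ρ = 0.819 kg/m³.
Level flight ⇒ L = W = m·g = 902 × 9.81 = 8848.6 N.
Dynamic pressure q = 0.5 × 0.819 × 53.9² = 1190 Pa.
CL = 2W/(ρv²S) = 2×8848.6/(0.819×53.9²×15.5) = 0.4799.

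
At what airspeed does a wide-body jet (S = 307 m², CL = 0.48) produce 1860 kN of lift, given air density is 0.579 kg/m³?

v = 209 m/s

L = ½ρv²S·CL ⇒ v = √(2L/(ρ·S·CL))
v = √(2 × 1.86×10^6 / (0.579 × 307 × 0.48)) = √43600 = 209 m/s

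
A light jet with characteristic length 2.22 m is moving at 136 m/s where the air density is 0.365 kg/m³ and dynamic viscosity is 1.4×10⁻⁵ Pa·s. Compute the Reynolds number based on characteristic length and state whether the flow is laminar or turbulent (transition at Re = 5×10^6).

Re = 7.87×10^6 (turbulent)

Re = ρ·v·c/μ = 0.365 × 136 × 2.22 / (1.4×10⁻⁵) = 7.87×10^6
Since 7.87×10^6 > 5×10^6, the flow is turbulent.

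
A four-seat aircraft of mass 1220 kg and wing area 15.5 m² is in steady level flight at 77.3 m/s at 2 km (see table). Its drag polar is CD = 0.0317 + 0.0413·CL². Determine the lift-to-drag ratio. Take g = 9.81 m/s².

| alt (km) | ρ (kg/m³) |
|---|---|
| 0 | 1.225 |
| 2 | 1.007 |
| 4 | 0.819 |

L/D = 7.46

At 2 km, from the table: ρ = 1.007 kg/m³.
Level flight ⇒ L = W = m·g = 1220 × 9.81 = 11968 N.
q = ½ρv² = ½ × 1.007 × 77.3² = 3009 Pa.
CL = 2W/(ρv²S) = 2×11968/(1.007×77.3²×15.5) = 0.2566.
CD = 0.0317 + 0.0413 × 0.2566² = 0.03442.
L/D = CL/CD = 0.2566 / 0.03442 = 7.46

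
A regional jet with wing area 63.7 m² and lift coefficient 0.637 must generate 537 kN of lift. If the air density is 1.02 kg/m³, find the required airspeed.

L = ½ρv²S·CL ⇒ v = √(2L/(ρ·S·CL))
v = √(2 × 5.37×10^5 / (1.02 × 63.7 × 0.637)) = √25950 = 161 m/s

v = 161 m/s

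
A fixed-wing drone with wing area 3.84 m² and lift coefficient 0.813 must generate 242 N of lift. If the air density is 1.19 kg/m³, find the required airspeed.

v = 11.4 m/s

L = ½ρv²S·CL ⇒ v = √(2L/(ρ·S·CL))
v = √(2 × 242 / (1.19 × 3.84 × 0.813)) = √130.3 = 11.4 m/s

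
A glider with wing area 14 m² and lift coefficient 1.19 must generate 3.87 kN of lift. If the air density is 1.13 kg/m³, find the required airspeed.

v = 20.3 m/s

L = ½ρv²S·CL ⇒ v = √(2L/(ρ·S·CL))
v = √(2 × 3870 / (1.13 × 14 × 1.19)) = √411.1 = 20.3 m/s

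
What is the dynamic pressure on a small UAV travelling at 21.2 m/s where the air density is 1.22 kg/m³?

q = 274 Pa

q = ½ρv² = ½ × 1.22 × 21.2² = 274 Pa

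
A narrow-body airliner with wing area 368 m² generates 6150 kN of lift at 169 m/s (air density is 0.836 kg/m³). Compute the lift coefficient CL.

CL = 1.4

From L = ½ρv²S·CL, rearranging gives CL = 2L/(ρv²S).
CL = 2 × 6.15×10^6 / (0.836 × 169² × 368) = 1.4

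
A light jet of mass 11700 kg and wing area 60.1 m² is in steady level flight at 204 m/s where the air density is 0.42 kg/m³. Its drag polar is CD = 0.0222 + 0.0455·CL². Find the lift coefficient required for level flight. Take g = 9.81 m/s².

Level flight ⇒ L = W = m·g = 11700 × 9.81 = 1.1478×10^5 N.
Dynamic pressure q = 0.5 × 0.42 × 204² = 8739 Pa.
Required CL = L/(qS) = 1.1478×10^5/(8739·60.1) = 0.2185.

CL = 0.219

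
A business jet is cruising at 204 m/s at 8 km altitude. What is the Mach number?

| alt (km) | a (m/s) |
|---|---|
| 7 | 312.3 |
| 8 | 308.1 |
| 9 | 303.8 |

At 8 km, from the table: a = 308.1 m/s.
M = v/a = 204 / 308.1 = 0.662

M = 0.662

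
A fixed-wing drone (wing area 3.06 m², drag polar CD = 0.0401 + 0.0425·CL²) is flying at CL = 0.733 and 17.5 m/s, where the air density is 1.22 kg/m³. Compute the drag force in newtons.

D = 36 N

CD = 0.0401 + 0.0425 × 0.733² = 0.06293
D = ½ρv²S·CD = ½ × 1.22 × 17.5² × 3.06 × 0.06293 = 36 N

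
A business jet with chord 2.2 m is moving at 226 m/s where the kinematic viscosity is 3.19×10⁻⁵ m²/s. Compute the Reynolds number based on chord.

Re = v·c/ν = 226 × 2.2 / (3.19×10⁻⁵) = 1.56×10^7

Re = 1.56×10^7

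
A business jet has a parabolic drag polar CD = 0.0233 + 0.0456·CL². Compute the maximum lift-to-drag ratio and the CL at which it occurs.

For CD = CD0 + K·CL², (L/D)max occurs at CL* = √(CD0/K) and equals 1/(2√(K·CD0)).
(L/D)max = 1/(2√(0.0456 × 0.0233)) = 1/(2 × 0.0326) = 15.3
CL* = √(0.0233/0.0456) = 0.715

(L/D)max = 15.3, at CL = 0.715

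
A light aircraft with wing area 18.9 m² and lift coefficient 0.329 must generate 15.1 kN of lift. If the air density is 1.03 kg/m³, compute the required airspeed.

v = 68.7 m/s

L = ½ρv²S·CL ⇒ v = √(2L/(ρ·S·CL))
v = √(2 × 15100 / (1.03 × 18.9 × 0.329)) = √4715 = 68.7 m/s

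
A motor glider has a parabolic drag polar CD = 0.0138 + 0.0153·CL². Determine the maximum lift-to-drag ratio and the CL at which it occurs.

For CD = CD0 + K·CL², (L/D)max occurs at CL* = √(CD0/K) and equals 1/(2√(K·CD0)).
(L/D)max = 1/(2√(0.0153 × 0.0138)) = 1/(2 × 0.01453) = 34.4
CL* = √(0.0138/0.0153) = 0.95

(L/D)max = 34.4, at CL = 0.95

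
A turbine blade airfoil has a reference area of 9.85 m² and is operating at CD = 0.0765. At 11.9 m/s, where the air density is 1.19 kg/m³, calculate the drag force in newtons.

Dynamic pressure q = ½ρv² = ½ × 1.19 × 11.9² = 84.26 Pa.
D = q·S·CD = 84.26 × 9.85 × 0.0765 = 63.5 N

D = 63.5 N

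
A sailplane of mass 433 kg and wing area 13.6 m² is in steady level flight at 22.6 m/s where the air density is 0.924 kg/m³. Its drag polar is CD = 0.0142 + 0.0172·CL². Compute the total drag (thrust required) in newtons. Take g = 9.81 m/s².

D = 142 N

Weight W = mg = 433 × 9.81 = 4247.7 N; in level flight L = W.
q = ½ρv² = ½ × 0.924 × 22.6² = 236 Pa.
Required CL = L/(qS) = 4247.7/(236·13.6) = 1.324.
CD = 0.0142 + 0.0172 × 1.324² = 0.04433.
D = q·S·CD = 236 × 13.6 × 0.04433 = 142.3 N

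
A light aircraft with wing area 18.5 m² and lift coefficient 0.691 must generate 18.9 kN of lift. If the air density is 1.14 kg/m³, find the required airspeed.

L = ½ρv²S·CL ⇒ v = √(2L/(ρ·S·CL))
v = √(2 × 18900 / (1.14 × 18.5 × 0.691)) = √2594 = 50.9 m/s

v = 50.9 m/s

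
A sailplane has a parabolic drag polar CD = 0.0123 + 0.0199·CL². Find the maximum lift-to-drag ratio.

For CD = CD0 + K·CL², (L/D)max occurs at CL* = √(CD0/K) and equals 1/(2√(K·CD0)).
(L/D)max = 1/(2√(0.0199 × 0.0123)) = 1/(2 × 0.01565) = 32

(L/D)max = 32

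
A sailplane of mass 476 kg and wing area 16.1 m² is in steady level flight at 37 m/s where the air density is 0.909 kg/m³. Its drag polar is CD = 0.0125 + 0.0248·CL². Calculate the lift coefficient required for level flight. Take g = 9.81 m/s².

Level flight ⇒ L = W = m·g = 476 × 9.81 = 4669.6 N.
Dynamic pressure q = 0.5 × 0.909 × 37² = 622.2 Pa.
CL = 2W/(ρv²S) = 2×4669.6/(0.909×37²×16.1) = 0.4661.

CL = 0.466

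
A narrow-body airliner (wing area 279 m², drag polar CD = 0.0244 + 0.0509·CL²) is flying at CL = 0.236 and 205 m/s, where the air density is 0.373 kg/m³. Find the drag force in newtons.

CD = 0.0244 + 0.0509 × 0.236² = 0.02723
D = ½ρv²S·CD = ½ × 0.373 × 205² × 279 × 0.02723 = 59600 N

D = 59600 N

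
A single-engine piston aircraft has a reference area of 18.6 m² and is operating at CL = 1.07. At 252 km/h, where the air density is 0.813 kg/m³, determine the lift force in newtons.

Convert speed: v = 252 km/h ÷ 3.6 = 70 m/s.
Dynamic pressure q = ½ρv² = ½ × 0.813 × 70² = 1992 Pa.
L = q·S·CL = 1992 × 18.6 × 1.07 = 39600 N ≈ 39.6 kN

L = 39600 N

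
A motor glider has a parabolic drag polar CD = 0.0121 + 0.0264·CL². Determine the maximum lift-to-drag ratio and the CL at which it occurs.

(L/D)max = 28, at CL = 0.677

For CD = CD0 + K·CL², (L/D)max occurs at CL* = √(CD0/K) and equals 1/(2√(K·CD0)).
(L/D)max = 1/(2√(0.0264 × 0.0121)) = 1/(2 × 0.01787) = 28
CL* = √(0.0121/0.0264) = 0.677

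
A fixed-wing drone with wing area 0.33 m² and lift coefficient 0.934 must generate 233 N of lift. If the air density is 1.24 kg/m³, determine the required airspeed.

L = ½ρv²S·CL ⇒ v = √(2L/(ρ·S·CL))
v = √(2 × 233 / (1.24 × 0.33 × 0.934)) = √1219 = 34.9 m/s

v = 34.9 m/s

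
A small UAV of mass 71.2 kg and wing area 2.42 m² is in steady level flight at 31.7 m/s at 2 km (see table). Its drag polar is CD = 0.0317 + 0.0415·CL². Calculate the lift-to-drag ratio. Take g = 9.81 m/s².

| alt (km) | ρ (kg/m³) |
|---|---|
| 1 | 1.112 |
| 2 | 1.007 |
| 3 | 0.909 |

At 2 km, from the table: ρ = 1.007 kg/m³.
Level flight ⇒ L = W = m·g = 71.2 × 9.81 = 698.47 N.
Dynamic pressure q = 0.5 × 1.007 × 31.7² = 506 Pa.
CL = 2W/(ρv²S) = 2×698.47/(1.007×31.7²×2.42) = 0.5704.
CD = 0.0317 + 0.0415 × 0.5704² = 0.0452.
L/D = CL/CD = 0.5704 / 0.0452 = 12.6

L/D = 12.6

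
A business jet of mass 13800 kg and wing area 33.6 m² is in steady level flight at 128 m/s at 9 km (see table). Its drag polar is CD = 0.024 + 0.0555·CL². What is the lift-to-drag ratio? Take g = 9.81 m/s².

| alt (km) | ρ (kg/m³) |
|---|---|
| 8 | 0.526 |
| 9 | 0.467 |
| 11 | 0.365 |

At 9 km, from the table: ρ = 0.467 kg/m³.
In steady level flight, lift balances weight: W = mg = 13800 × 9.81 = 1.3538×10^5 N.
Dynamic pressure q = 0.5 × 0.467 × 128² = 3826 Pa.
CL = 2W/(ρv²S) = 2×1.3538×10^5/(0.467×128²×33.6) = 1.053.
CD = 0.024 + 0.0555 × 1.053² = 0.08556.
L/D = CL/CD = 1.053 / 0.08556 = 12.3

L/D = 12.3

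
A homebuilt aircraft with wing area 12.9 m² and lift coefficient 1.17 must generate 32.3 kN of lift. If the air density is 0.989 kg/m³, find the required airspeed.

v = 65.8 m/s

L = ½ρv²S·CL ⇒ v = √(2L/(ρ·S·CL))
v = √(2 × 32300 / (0.989 × 12.9 × 1.17)) = √4328 = 65.8 m/s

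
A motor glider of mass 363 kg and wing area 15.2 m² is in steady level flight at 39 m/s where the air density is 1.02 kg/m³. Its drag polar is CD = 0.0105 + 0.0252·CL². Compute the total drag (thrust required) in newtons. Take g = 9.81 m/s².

Level flight ⇒ L = W = m·g = 363 × 9.81 = 3561 N.
q = ½ρv² = ½ × 1.02 × 39² = 775.7 Pa.
CL = W/(q·S) = 3561 / (775.7 × 15.2) = 0.302.
CD = 0.0105 + 0.0252 × 0.302² = 0.0128.
D = q·S·CD = 775.7 × 15.2 × 0.0128 = 150.9 N

D = 151 N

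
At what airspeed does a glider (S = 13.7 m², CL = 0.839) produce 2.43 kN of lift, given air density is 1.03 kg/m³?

L = ½ρv²S·CL ⇒ v = √(2L/(ρ·S·CL))
v = √(2 × 2430 / (1.03 × 13.7 × 0.839)) = √410.5 = 20.3 m/s

v = 20.3 m/s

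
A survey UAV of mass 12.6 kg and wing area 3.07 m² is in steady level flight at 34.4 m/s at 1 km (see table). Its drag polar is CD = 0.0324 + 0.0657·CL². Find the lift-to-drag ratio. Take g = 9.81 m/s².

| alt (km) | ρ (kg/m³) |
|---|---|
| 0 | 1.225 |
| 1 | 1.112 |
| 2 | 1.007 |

L/D = 1.87

At 1 km, from the table: ρ = 1.112 kg/m³.
Level flight ⇒ L = W = m·g = 12.6 × 9.81 = 123.61 N.
q = ½ρv² = ½ × 1.112 × 34.4² = 657.9 Pa.
CL = W/(q·S) = 123.61 / (657.9 × 3.07) = 0.06119.
CD = 0.0324 + 0.0657 × 0.06119² = 0.03265.
L/D = CL/CD = 0.06119 / 0.03265 = 1.87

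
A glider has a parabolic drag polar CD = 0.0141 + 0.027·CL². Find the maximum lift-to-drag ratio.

For CD = CD0 + K·CL², (L/D)max occurs at CL* = √(CD0/K) and equals 1/(2√(K·CD0)).
(L/D)max = 1/(2√(0.027 × 0.0141)) = 1/(2 × 0.01951) = 25.6

(L/D)max = 25.6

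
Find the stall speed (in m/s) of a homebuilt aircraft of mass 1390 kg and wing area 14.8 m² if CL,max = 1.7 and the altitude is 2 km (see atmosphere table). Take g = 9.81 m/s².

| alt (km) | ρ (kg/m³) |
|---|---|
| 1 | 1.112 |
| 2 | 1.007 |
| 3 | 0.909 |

V_stall = 32.8 m/s

At 2 km, from the table: ρ = 1.007 kg/m³.
Stall occurs when L = W at CL,max. W = mg = 1390 × 9.81 = 13640 N.
From L = ½ρV²S·CL,max = W: V_stall = √(2W/(ρSCL,max)) = √(2·13640/(1.007·14.8·1.7))
V_stall = √1076 = 32.8 m/s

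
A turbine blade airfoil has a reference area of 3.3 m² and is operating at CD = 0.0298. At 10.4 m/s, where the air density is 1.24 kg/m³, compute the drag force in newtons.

D = 6.59 N

D = ½ρv²S·CD = ½ × 1.24 × 10.4² × 3.3 × 0.0298 = 6.59 N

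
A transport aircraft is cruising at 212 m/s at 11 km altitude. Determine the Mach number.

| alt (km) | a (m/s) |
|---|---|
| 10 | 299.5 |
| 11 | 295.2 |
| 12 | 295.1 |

M = 0.718

At 11 km, from the table: a = 295.2 m/s.
M = v/a = 212 / 295.2 = 0.718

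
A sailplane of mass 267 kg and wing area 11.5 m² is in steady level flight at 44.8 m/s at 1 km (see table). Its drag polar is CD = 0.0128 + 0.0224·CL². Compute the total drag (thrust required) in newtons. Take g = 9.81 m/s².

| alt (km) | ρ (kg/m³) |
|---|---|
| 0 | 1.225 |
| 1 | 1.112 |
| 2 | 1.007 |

D = 176 N

At 1 km, from the table: ρ = 1.112 kg/m³.
Weight W = mg = 267 × 9.81 = 2619.3 N; in level flight L = W.
Dynamic pressure q = 0.5 × 1.112 × 44.8² = 1116 Pa.
Required CL = L/(qS) = 2619.3/(1116·11.5) = 0.2041.
CD = 0.0128 + 0.0224 × 0.2041² = 0.01373.
D = q·S·CD = 1116 × 11.5 × 0.01373 = 176.2 N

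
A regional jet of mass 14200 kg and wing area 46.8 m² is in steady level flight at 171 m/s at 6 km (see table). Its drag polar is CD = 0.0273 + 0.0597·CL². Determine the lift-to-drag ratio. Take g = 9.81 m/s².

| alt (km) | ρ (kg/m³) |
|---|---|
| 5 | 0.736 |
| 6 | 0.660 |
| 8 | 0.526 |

L/D = 9.35

At 6 km, from the table: ρ = 0.660 kg/m³.
In steady level flight, lift balances weight: W = mg = 14200 × 9.81 = 1.393×10^5 N.
q = ½ρv² = ½ × 0.66 × 171² = 9650 Pa.
CL = 2W/(ρv²S) = 2×1.393×10^5/(0.66×171²×46.8) = 0.3085.
CD = 0.0273 + 0.0597 × 0.3085² = 0.03298.
L/D = CL/CD = 0.3085 / 0.03298 = 9.35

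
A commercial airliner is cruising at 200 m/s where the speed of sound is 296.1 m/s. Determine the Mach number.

M = v/a = 200 / 296.1 = 0.675

M = 0.675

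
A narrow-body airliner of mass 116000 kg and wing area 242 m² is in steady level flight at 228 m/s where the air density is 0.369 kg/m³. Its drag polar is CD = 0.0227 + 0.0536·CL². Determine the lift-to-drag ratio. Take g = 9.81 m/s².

In steady level flight, lift balances weight: W = mg = 116000 × 9.81 = 1.138×10^6 N.
q = ½ρv² = ½ × 0.369 × 228² = 9591 Pa.
Required CL = L/(qS) = 1.138×10^6/(9591·242) = 0.4903.
CD = 0.0227 + 0.0536 × 0.4903² = 0.03558.
L/D = CL/CD = 0.4903 / 0.03558 = 13.8

L/D = 13.8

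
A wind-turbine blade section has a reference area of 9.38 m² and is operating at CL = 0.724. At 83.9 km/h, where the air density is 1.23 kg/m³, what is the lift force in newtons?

L = 2270 N

Convert speed: v = 83.9 km/h ÷ 3.6 = 23.31 m/s.
Dynamic pressure q = ½ρv² = ½ × 1.23 × 23.31² = 334 Pa.
L = q·S·CL = 334 × 9.38 × 0.724 = 2270 N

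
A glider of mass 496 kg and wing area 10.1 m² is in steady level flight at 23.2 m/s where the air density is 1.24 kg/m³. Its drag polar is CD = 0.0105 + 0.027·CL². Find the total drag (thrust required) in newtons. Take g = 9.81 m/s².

Level flight ⇒ L = W = m·g = 496 × 9.81 = 4865.8 N.
q = ½ρv² = ½ × 1.24 × 23.2² = 333.7 Pa.
CL = W/(q·S) = 4865.8 / (333.7 × 10.1) = 1.444.
CD = 0.0105 + 0.027 × 1.444² = 0.06677.
D = q·S·CD = 333.7 × 10.1 × 0.06677 = 225 N

D = 225 N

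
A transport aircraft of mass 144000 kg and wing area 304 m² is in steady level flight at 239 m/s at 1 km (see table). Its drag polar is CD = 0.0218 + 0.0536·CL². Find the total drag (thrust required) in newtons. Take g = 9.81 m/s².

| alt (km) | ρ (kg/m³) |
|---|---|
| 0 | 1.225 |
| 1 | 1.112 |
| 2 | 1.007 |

At 1 km, from the table: ρ = 1.112 kg/m³.
Weight W = mg = 144000 × 9.81 = 1.4126×10^6 N; in level flight L = W.
q = ½ρv² = ½ × 1.112 × 239² = 31760 Pa.
CL = 2W/(ρv²S) = 2×1.4126×10^6/(1.112×239²×304) = 0.1463.
CD = 0.0218 + 0.0536 × 0.1463² = 0.02295.
D = q·S·CD = 31760 × 304 × 0.02295 = 2.216×10^5 N

D = 2.22×10^5 N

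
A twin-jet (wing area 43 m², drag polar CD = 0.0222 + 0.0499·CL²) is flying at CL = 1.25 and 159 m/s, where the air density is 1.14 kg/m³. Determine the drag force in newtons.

D = 62100 N

CD = 0.0222 + 0.0499 × 1.25² = 0.1002
D = ½ρv²S·CD = ½ × 1.14 × 159² × 43 × 0.1002 = 62100 N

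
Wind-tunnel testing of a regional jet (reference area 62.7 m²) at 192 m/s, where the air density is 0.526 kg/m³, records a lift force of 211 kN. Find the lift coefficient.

From L = ½ρv²S·CL, rearranging gives CL = 2L/(ρv²S).
CL = 2 × 2.11×10^5 / (0.526 × 192² × 62.7) = 0.347

CL = 0.347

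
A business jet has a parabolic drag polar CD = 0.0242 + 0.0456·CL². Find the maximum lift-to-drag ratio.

(L/D)max = 15.1

For CD = CD0 + K·CL², (L/D)max occurs at CL* = √(CD0/K) and equals 1/(2√(K·CD0)).
(L/D)max = 1/(2√(0.0456 × 0.0242)) = 1/(2 × 0.03322) = 15.1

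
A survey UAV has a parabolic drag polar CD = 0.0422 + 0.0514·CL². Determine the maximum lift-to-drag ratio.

For CD = CD0 + K·CL², (L/D)max occurs at CL* = √(CD0/K) and equals 1/(2√(K·CD0)).
(L/D)max = 1/(2√(0.0514 × 0.0422)) = 1/(2 × 0.04657) = 10.7

(L/D)max = 10.7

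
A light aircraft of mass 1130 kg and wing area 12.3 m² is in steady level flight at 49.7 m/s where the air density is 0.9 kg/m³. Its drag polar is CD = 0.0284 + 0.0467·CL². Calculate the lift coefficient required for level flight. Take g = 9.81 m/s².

In steady level flight, lift balances weight: W = mg = 1130 × 9.81 = 11085 N.
q = ½ρv² = ½ × 0.9 × 49.7² = 1112 Pa.
Required CL = L/(qS) = 11085/(1112·12.3) = 0.8108.

CL = 0.811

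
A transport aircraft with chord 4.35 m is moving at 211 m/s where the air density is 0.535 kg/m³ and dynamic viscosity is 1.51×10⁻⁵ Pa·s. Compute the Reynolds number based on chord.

Re = 3.25×10^7

Re = ρ·v·c/μ = 0.535 × 211 × 4.35 / (1.51×10⁻⁵) = 3.25×10^7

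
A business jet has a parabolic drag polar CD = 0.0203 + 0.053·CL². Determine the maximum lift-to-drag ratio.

For CD = CD0 + K·CL², (L/D)max occurs at CL* = √(CD0/K) and equals 1/(2√(K·CD0)).
(L/D)max = 1/(2√(0.053 × 0.0203)) = 1/(2 × 0.0328) = 15.2

(L/D)max = 15.2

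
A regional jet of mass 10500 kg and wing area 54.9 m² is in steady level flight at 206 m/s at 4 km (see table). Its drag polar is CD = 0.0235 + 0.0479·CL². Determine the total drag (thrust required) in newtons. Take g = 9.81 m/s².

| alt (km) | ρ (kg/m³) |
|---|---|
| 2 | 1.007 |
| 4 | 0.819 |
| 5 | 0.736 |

D = 23000 N

At 4 km, from the table: ρ = 0.819 kg/m³.
Weight W = mg = 10500 × 9.81 = 1.03×10^5 N; in level flight L = W.
Dynamic pressure q = 0.5 × 0.819 × 206² = 17380 Pa.
CL = 2W/(ρv²S) = 2×1.03×10^5/(0.819×206²×54.9) = 0.108.
CD = 0.0235 + 0.0479 × 0.108² = 0.02406.
D = q·S·CD = 17380 × 54.9 × 0.02406 = 22950 N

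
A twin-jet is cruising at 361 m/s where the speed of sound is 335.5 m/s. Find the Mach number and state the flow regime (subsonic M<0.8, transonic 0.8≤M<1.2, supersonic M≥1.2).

M = v/a = 361 / 335.5 = 1.08
M = 1.08 → transonic.

M = 1.08 (transonic)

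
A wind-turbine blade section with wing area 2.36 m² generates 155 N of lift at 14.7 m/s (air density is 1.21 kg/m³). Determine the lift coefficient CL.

From L = ½ρv²S·CL, rearranging gives CL = 2L/(ρv²S).
CL = 2 × 155 / (1.21 × 14.7² × 2.36) = 0.502

CL = 0.502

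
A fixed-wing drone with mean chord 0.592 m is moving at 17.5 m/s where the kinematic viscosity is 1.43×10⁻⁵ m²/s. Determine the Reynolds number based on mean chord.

Re = 7.24×10^5

Re = v·c/ν = 17.5 × 0.592 / (1.43×10⁻⁵) = 7.24×10^5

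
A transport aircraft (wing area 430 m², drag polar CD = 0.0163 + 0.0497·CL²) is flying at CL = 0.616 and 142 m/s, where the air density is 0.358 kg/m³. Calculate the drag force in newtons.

CD = 0.0163 + 0.0497 × 0.616² = 0.03516
D = ½ρv²S·CD = ½ × 0.358 × 142² × 430 × 0.03516 = 54600 N

D = 54600 N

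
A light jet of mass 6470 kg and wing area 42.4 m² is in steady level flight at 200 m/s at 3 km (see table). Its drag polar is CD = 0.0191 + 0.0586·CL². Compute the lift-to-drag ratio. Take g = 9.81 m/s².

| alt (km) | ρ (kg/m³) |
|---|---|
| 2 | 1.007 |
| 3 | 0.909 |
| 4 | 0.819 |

At 3 km, from the table: ρ = 0.909 kg/m³.
Weight W = mg = 6470 × 9.81 = 63471 N; in level flight L = W.
q = ½ρv² = ½ × 0.909 × 200² = 18180 Pa.
CL = 2W/(ρv²S) = 2×63471/(0.909×200²×42.4) = 0.08234.
CD = 0.0191 + 0.0586 × 0.08234² = 0.0195.
L/D = CL/CD = 0.08234 / 0.0195 = 4.22

L/D = 4.22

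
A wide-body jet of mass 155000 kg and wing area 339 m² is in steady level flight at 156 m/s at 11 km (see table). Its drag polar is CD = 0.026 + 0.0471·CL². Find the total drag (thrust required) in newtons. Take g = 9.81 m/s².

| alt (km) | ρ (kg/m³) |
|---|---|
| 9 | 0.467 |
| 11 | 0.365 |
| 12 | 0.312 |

D = 1.11×10^5 N

At 11 km, from the table: ρ = 0.365 kg/m³.
Level flight ⇒ L = W = m·g = 155000 × 9.81 = 1.5206×10^6 N.
q = ½ρv² = ½ × 0.365 × 156² = 4441 Pa.
CL = 2W/(ρv²S) = 2×1.5206×10^6/(0.365×156²×339) = 1.01.
CD = 0.026 + 0.0471 × 1.01² = 0.07404.
D = q·S·CD = 4441 × 339 × 0.07404 = 1.115×10^5 N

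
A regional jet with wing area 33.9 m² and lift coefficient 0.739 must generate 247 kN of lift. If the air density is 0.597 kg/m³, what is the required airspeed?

L = ½ρv²S·CL ⇒ v = √(2L/(ρ·S·CL))
v = √(2 × 2.47×10^5 / (0.597 × 33.9 × 0.739)) = √33030 = 182 m/s

v = 182 m/s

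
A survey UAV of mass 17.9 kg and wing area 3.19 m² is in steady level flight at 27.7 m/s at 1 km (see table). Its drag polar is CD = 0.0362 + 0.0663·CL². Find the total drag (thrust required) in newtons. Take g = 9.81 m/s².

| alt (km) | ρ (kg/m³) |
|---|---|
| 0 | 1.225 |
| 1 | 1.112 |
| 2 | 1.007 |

At 1 km, from the table: ρ = 1.112 kg/m³.
Weight W = mg = 17.9 × 9.81 = 175.6 N; in level flight L = W.
Dynamic pressure q = 0.5 × 1.112 × 27.7² = 426.6 Pa.
Required CL = L/(qS) = 175.6/(426.6·3.19) = 0.129.
CD = 0.0362 + 0.0663 × 0.129² = 0.0373.
D = q·S·CD = 426.6 × 3.19 × 0.0373 = 50.77 N

D = 50.8 N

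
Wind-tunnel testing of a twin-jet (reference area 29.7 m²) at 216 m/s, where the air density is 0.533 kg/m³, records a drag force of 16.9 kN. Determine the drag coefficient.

CD = 0.0458

From D = ½ρv²S·CD, rearranging gives CD = 2D/(ρv²S).
CD = 2 × 16900 / (0.533 × 216² × 29.7) = 0.0458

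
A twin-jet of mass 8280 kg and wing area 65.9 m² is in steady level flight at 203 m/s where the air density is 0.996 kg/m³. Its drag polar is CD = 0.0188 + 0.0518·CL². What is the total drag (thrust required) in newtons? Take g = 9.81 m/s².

In steady level flight, lift balances weight: W = mg = 8280 × 9.81 = 81227 N.
q = ½ρv² = ½ × 0.996 × 203² = 20520 Pa.
Required CL = L/(qS) = 81227/(20520·65.9) = 0.06006.
CD = 0.0188 + 0.0518 × 0.06006² = 0.01899.
D = q·S·CD = 20520 × 65.9 × 0.01899 = 25680 N

D = 25700 N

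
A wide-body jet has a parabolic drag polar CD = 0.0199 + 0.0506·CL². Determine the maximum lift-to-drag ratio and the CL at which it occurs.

(L/D)max = 15.8, at CL = 0.627

For CD = CD0 + K·CL², (L/D)max occurs at CL* = √(CD0/K) and equals 1/(2√(K·CD0)).
(L/D)max = 1/(2√(0.0506 × 0.0199)) = 1/(2 × 0.03173) = 15.8
CL* = √(0.0199/0.0506) = 0.627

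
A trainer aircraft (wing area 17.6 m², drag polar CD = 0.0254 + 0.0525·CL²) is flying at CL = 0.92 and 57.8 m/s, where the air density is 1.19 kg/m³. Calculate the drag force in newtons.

CD = 0.0254 + 0.0525 × 0.92² = 0.06984
D = ½ρv²S·CD = ½ × 1.19 × 57.8² × 17.6 × 0.06984 = 2440 N

D = 2440 N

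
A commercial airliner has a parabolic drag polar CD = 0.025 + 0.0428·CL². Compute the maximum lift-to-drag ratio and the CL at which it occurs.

For CD = CD0 + K·CL², (L/D)max occurs at CL* = √(CD0/K) and equals 1/(2√(K·CD0)).
(L/D)max = 1/(2√(0.0428 × 0.025)) = 1/(2 × 0.03271) = 15.3
CL* = √(0.025/0.0428) = 0.764

(L/D)max = 15.3, at CL = 0.764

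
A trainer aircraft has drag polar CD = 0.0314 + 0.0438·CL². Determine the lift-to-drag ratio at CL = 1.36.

L/D = 12.1

CD = 0.0314 + 0.0438 × 1.36² = 0.1124
L/D = CL/CD = 1.36 / 0.1124 = 12.1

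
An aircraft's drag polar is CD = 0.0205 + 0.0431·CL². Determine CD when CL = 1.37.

CD = 0.0205 + 0.0431 × 1.37² = 0.0205 + 0.08089 = 0.101

CD = 0.101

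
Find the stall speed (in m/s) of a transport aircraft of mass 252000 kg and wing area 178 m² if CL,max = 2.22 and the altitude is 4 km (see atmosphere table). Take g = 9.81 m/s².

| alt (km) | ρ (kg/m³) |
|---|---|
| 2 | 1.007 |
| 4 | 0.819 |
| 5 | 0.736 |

V_stall = 124 m/s

At 4 km, from the table: ρ = 0.819 kg/m³.
Stall occurs when L = W at CL,max. W = mg = 252000 × 9.81 = 2.472×10^6 N.
From L = ½ρV²S·CL,max = W: V_stall = √(2W/(ρSCL,max)) = √(2·2.472×10^6/(0.819·178·2.22))
V_stall = √15280 = 124 m/s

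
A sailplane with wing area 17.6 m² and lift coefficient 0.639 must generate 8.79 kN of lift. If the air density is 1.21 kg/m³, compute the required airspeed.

v = 35.9 m/s

L = ½ρv²S·CL ⇒ v = √(2L/(ρ·S·CL))
v = √(2 × 8790 / (1.21 × 17.6 × 0.639)) = √1292 = 35.9 m/s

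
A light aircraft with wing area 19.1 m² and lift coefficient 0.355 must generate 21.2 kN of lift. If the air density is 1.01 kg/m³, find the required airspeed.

v = 78.7 m/s

L = ½ρv²S·CL ⇒ v = √(2L/(ρ·S·CL))
v = √(2 × 21200 / (1.01 × 19.1 × 0.355)) = √6191 = 78.7 m/s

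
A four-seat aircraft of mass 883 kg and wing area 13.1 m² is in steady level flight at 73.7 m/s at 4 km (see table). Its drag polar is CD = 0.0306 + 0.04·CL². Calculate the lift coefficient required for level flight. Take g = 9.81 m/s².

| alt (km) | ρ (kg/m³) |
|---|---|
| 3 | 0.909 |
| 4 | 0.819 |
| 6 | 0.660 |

At 4 km, from the table: ρ = 0.819 kg/m³.
Level flight ⇒ L = W = m·g = 883 × 9.81 = 8662.2 N.
Dynamic pressure q = 0.5 × 0.819 × 73.7² = 2224 Pa.
CL = W/(q·S) = 8662.2 / (2224 × 13.1) = 0.2973.

CL = 0.297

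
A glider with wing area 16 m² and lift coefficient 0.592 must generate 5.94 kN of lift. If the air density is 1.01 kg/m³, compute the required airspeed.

L = ½ρv²S·CL ⇒ v = √(2L/(ρ·S·CL))
v = √(2 × 5940 / (1.01 × 16 × 0.592)) = √1242 = 35.2 m/s

v = 35.2 m/s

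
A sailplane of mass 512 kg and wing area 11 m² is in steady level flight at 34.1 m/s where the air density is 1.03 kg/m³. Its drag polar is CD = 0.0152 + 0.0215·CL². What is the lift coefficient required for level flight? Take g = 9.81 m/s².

Level flight ⇒ L = W = m·g = 512 × 9.81 = 5022.7 N.
q = ½ρv² = ½ × 1.03 × 34.1² = 598.8 Pa.
Required CL = L/(qS) = 5022.7/(598.8·11) = 0.7625.

CL = 0.762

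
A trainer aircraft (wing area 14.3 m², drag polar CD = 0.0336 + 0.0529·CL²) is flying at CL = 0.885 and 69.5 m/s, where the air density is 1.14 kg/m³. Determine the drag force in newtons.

CD = 0.0336 + 0.0529 × 0.885² = 0.07503
D = ½ρv²S·CD = ½ × 1.14 × 69.5² × 14.3 × 0.07503 = 2950 N

D = 2950 N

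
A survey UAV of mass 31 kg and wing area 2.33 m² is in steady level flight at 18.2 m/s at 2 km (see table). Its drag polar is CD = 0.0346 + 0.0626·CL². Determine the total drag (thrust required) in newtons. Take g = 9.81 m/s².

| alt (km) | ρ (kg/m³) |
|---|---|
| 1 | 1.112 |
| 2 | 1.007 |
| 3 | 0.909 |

At 2 km, from the table: ρ = 1.007 kg/m³.
Weight W = mg = 31 × 9.81 = 304.11 N; in level flight L = W.
Dynamic pressure q = 0.5 × 1.007 × 18.2² = 166.8 Pa.
Required CL = L/(qS) = 304.11/(166.8·2.33) = 0.7826.
CD = 0.0346 + 0.0626 × 0.7826² = 0.07294.
D = q·S·CD = 166.8 × 2.33 × 0.07294 = 28.34 N

D = 28.3 N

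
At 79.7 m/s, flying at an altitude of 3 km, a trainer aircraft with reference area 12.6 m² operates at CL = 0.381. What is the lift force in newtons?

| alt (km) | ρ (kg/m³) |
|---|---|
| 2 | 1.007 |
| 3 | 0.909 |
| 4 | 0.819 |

At 3 km, from the table: ρ = 0.909 kg/m³.
L = ½ρv²S·CL = ½ × 0.909 × 79.7² × 12.6 × 0.381 = 13900 N ≈ 13.9 kN

L = 13900 N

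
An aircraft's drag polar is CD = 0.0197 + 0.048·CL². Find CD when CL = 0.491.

CD = 0.0197 + 0.048 × 0.491² = 0.0197 + 0.01157 = 0.0313

CD = 0.0313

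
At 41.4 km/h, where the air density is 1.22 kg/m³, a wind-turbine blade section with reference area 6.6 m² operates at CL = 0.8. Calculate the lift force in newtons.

L = 426 N

Convert speed: v = 41.4 km/h ÷ 3.6 = 11.5 m/s.
Dynamic pressure q = ½ρv² = ½ × 1.22 × 11.5² = 80.67 Pa.
L = q·S·CL = 80.67 × 6.6 × 0.8 = 426 N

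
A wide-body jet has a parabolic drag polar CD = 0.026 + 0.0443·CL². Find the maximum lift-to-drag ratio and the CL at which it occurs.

(L/D)max = 14.7, at CL = 0.766

For CD = CD0 + K·CL², (L/D)max occurs at CL* = √(CD0/K) and equals 1/(2√(K·CD0)).
(L/D)max = 1/(2√(0.0443 × 0.026)) = 1/(2 × 0.03394) = 14.7
CL* = √(0.026/0.0443) = 0.766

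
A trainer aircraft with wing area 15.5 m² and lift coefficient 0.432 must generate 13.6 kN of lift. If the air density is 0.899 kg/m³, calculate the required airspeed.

L = ½ρv²S·CL ⇒ v = √(2L/(ρ·S·CL))
v = √(2 × 13600 / (0.899 × 15.5 × 0.432)) = √4518 = 67.2 m/s

v = 67.2 m/s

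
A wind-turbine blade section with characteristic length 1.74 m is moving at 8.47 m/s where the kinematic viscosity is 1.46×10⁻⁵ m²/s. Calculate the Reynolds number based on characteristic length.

Re = v·c/ν = 8.47 × 1.74 / (1.46×10⁻⁵) = 1.01×10^6

Re = 1.01×10^6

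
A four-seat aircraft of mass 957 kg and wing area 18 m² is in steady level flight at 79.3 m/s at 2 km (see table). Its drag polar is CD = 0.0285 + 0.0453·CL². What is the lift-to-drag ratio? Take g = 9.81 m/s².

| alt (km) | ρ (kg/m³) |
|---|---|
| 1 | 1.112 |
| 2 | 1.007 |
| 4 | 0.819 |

L/D = 5.54

At 2 km, from the table: ρ = 1.007 kg/m³.
Weight W = mg = 957 × 9.81 = 9388.2 N; in level flight L = W.
Dynamic pressure q = 0.5 × 1.007 × 79.3² = 3166 Pa.
Required CL = L/(qS) = 9388.2/(3166·18) = 0.1647.
CD = 0.0285 + 0.0453 × 0.1647² = 0.02973.
L/D = CL/CD = 0.1647 / 0.02973 = 5.54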